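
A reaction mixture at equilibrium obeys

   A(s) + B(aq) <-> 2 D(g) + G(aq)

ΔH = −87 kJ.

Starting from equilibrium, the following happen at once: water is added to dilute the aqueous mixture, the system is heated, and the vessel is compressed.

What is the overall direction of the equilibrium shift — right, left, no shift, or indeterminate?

left

Dilution scales every aqueous concentration by the same factor. Δn_aq = 1 − 1 = 0, so Q is unchanged — no shift.
The forward reaction is exothermic. Raising T favours the endothermic direction — shift to the left.
Gas moles: reactants 0, products 2 (Δn_gas = +2). Compression shifts the system toward the side with fewer moles of gas — to the left.
Only the nonzero effect(s) matter; the net shift is to the left.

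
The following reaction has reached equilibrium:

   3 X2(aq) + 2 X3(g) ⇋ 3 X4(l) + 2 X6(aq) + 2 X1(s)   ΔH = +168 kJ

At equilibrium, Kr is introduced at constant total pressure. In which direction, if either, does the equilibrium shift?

Adding inert gas at constant total pressure expands the volume and lowers every reacting partial pressure. With Δn_gas = 0 − 2 = -2, Q moves away from K toward the side with fewer gas moles, so the system shifts toward the side with more gas moles — to the left.

left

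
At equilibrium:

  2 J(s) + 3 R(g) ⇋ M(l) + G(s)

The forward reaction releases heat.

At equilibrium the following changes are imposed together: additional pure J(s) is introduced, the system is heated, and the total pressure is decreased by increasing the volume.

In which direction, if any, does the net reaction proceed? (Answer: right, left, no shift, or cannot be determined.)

J is a pure solid; its activity is 1 regardless of amount, so Q is unaffected — no shift from this change.
The forward reaction is exothermic. Raising T favours the endothermic direction — shift to the left.
Gas moles: reactants 3, products 0 (Δn_gas = -3). Expansion shifts the system toward the side with more moles of gas — to the left.
Only the nonzero effect(s) matter; the net shift is to the left.

left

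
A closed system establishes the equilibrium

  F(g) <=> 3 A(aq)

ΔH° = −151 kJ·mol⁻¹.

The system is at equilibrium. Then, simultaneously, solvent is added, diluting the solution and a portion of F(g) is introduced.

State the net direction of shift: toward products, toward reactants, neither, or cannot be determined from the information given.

right

Dilution lowers every aqueous concentration by the same factor. Δn_aq = 3 − 0 = +3, so the system shifts toward the side with more dissolved moles — to the right.
Adding F (g), a reactant, drives the reaction to the right.
All effects act in the same direction — net shift to the right.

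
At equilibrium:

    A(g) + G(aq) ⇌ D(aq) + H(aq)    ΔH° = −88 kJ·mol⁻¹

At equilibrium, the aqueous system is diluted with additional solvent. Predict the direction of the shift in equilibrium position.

right

Dilution lowers every aqueous concentration by the same factor. Δn_aq = 2 − 1 = +1, so the system shifts toward the side with more dissolved moles — to the right.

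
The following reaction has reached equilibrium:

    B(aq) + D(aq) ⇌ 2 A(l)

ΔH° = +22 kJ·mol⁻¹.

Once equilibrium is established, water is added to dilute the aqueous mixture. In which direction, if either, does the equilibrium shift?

left

Dilution lowers every aqueous concentration by the same factor. Δn_aq = 0 − 2 = -2, so the system shifts toward the side with more dissolved moles — to the left.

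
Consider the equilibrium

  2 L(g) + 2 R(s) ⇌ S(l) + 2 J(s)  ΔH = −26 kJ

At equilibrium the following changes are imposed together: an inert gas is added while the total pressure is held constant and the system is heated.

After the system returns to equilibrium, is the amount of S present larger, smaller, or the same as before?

decreases

Adding inert gas at constant total pressure expands the volume and lowers every reacting partial pressure. With Δn_gas = 0 − 2 = -2, Q moves away from K toward the side with fewer gas moles, so the system shifts toward the side with more gas moles — to the left.
The forward reaction is exothermic. Raising T favours the endothermic direction — shift to the left.
The net shift is to the left. S is a product, so its amount decreases.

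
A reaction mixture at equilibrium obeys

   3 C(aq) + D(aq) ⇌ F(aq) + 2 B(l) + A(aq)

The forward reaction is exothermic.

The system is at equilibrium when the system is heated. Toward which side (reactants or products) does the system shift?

left

The forward reaction is exothermic. Raising T favours the endothermic direction — shift to the left.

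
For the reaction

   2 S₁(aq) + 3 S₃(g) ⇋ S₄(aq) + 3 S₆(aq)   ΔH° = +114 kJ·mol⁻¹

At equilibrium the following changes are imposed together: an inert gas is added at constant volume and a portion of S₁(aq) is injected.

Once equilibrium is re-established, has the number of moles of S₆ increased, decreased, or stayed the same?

At constant volume, adding an inert gas leaves every reacting species' partial pressure unchanged, so Q is unchanged — no shift from this change.
Adding S₁ (aq), a reactant, drives the reaction to the right.
The net shift is to the right. S₆ is a product, so its amount increases.

increases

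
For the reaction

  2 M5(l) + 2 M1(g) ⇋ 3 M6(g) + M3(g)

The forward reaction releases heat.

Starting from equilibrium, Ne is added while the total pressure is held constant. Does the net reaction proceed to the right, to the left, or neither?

Adding inert gas at constant total pressure expands the volume and lowers every reacting partial pressure. With Δn_gas = 4 − 2 = +2, Q moves away from K toward the side with fewer gas moles, so the system shifts toward the side with more gas moles — to the right.

right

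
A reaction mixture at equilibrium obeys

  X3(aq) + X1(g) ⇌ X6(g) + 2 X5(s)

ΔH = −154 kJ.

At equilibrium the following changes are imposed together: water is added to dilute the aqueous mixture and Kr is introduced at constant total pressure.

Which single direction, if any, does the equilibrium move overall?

left

Dilution lowers every aqueous concentration by the same factor. Δn_aq = 0 − 1 = -1, so the system shifts toward the side with more dissolved moles — to the left.
Adding inert gas at constant total pressure expands the volume, scaling every reacting partial pressure by the same factor. Δn_gas = 1 − 1 = 0, so Q is unchanged — no shift.
Only the nonzero effect(s) matter; the net shift is to the left.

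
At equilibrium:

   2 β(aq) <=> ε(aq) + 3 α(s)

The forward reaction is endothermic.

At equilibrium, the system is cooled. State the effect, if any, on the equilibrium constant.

K depends on temperature via the van 't Hoff relation. The forward reaction is endothermic, so lowering T decreases K.

decreases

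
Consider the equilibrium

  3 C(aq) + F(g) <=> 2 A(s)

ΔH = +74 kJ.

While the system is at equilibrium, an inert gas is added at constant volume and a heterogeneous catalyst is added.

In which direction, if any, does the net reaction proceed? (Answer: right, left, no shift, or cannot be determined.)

no shift

At constant volume, adding an inert gas leaves every reacting species' partial pressure unchanged, so Q is unchanged — no shift from this change.
A catalyst speeds both forward and reverse rates equally; it changes neither Q nor K — no shift from this change.
None of the changes alters Q relative to K, so there is no net shift.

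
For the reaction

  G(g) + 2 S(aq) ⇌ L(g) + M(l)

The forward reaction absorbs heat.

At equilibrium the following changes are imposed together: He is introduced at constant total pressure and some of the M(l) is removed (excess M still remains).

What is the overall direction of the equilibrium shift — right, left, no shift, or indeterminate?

Adding inert gas at constant total pressure expands the volume, scaling every reacting partial pressure by the same factor. Δn_gas = 1 − 1 = 0, so Q is unchanged — no shift.
M is a pure liquid; its activity is 1 regardless of amount, so Q is unaffected — no shift from this change.
None of the changes alters Q relative to K, so there is no net shift.

no shift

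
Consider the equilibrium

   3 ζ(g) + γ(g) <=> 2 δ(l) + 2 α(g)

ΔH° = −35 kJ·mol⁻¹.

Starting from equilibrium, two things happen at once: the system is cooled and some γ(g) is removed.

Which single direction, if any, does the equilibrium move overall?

cannot be determined

The forward reaction is exothermic. Lowering T favours the exothermic direction — shift to the right.
Removing γ (g), a reactant, drives the reaction to the left.
The individual effects push in opposite directions; without quantitative information the net direction cannot be determined.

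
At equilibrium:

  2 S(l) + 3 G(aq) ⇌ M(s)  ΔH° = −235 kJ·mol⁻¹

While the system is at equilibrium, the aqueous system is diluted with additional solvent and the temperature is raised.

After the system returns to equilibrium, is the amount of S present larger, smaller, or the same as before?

Dilution lowers every aqueous concentration by the same factor. Δn_aq = 0 − 3 = -3, so the system shifts toward the side with more dissolved moles — to the left.
The forward reaction is exothermic. Raising T favours the endothermic direction — shift to the left.
The net shift is to the left. S is a reactant, so its amount increases.

increases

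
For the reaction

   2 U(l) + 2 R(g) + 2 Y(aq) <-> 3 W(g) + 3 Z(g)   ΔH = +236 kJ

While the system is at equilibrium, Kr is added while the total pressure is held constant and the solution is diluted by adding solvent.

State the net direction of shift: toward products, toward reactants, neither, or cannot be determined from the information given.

Adding inert gas at constant total pressure expands the volume and lowers every reacting partial pressure. With Δn_gas = 6 − 2 = +4, Q moves away from K toward the side with fewer gas moles, so the system shifts toward the side with more gas moles — to the right.
Dilution lowers every aqueous concentration by the same factor. Δn_aq = 0 − 2 = -2, so the system shifts toward the side with more dissolved moles — to the left.
The individual effects push in opposite directions; without quantitative information the net direction cannot be determined.

cannot be determined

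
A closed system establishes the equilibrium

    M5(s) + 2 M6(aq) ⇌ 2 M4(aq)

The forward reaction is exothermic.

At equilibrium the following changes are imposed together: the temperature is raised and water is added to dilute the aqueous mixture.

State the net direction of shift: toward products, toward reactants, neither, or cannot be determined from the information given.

The forward reaction is exothermic. Raising T favours the endothermic direction — shift to the left.
Dilution scales every aqueous concentration by the same factor. Δn_aq = 2 − 2 = 0, so Q is unchanged — no shift.
Only the nonzero effect(s) matter; the net shift is to the left.

left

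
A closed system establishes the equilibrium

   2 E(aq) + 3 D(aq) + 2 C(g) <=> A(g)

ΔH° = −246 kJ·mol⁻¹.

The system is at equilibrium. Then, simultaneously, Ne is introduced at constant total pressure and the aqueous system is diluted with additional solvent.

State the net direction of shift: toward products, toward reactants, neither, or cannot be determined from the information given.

left

Adding inert gas at constant total pressure expands the volume and lowers every reacting partial pressure. With Δn_gas = 1 − 2 = -1, Q moves away from K toward the side with fewer gas moles, so the system shifts toward the side with more gas moles — to the left.
Dilution lowers every aqueous concentration by the same factor. Δn_aq = 0 − 5 = -5, so the system shifts toward the side with more dissolved moles — to the left.
All effects act in the same direction — net shift to the left.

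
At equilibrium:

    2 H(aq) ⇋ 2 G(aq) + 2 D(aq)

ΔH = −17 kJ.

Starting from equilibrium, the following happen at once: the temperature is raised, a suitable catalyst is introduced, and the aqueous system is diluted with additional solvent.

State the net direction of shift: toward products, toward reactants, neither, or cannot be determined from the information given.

cannot be determined

The forward reaction is exothermic. Raising T favours the endothermic direction — shift to the left.
A catalyst speeds both forward and reverse rates equally; it changes neither Q nor K — no shift from this change.
Dilution lowers every aqueous concentration by the same factor. Δn_aq = 4 − 2 = +2, so the system shifts toward the side with more dissolved moles — to the right.
The individual effects push in opposite directions; without quantitative information the net direction cannot be determined.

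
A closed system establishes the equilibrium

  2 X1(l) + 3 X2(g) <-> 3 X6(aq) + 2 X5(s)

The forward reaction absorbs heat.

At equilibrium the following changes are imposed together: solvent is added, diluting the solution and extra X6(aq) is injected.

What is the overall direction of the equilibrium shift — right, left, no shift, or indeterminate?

cannot be determined

Dilution lowers every aqueous concentration by the same factor. Δn_aq = 3 − 0 = +3, so the system shifts toward the side with more dissolved moles — to the right.
Adding X6 (aq), a product, drives the reaction to the left.
The individual effects push in opposite directions; without quantitative information the net direction cannot be determined.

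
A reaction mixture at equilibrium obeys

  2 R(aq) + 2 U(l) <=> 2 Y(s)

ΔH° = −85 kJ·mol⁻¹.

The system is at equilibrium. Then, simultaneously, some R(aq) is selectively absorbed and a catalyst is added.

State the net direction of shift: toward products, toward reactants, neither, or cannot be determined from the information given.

Removing R (aq), a reactant, drives the reaction to the left.
A catalyst speeds both forward and reverse rates equally; it changes neither Q nor K — no shift from this change.
Only the nonzero effect(s) matter; the net shift is to the left.

left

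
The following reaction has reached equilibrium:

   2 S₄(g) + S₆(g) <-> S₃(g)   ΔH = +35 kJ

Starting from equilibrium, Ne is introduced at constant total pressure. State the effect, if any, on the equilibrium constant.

The equilibrium constant depends only on temperature. This perturbation may move the position of equilibrium, but since T is unchanged, K itself is unchanged.

unchanged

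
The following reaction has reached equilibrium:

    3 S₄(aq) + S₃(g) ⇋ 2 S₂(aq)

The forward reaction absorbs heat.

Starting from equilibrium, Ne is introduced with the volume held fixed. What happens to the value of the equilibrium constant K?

unchanged

The equilibrium constant depends only on temperature. This perturbation changes neither the position of equilibrium nor K.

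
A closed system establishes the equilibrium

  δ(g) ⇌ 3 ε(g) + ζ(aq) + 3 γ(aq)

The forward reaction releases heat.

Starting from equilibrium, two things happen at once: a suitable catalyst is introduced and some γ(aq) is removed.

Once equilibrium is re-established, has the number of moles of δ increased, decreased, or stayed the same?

A catalyst speeds both forward and reverse rates equally; it changes neither Q nor K — no shift from this change.
Removing γ (aq), a product, drives the reaction to the right.
The net shift is to the right. δ is a reactant, so its amount decreases.

decreases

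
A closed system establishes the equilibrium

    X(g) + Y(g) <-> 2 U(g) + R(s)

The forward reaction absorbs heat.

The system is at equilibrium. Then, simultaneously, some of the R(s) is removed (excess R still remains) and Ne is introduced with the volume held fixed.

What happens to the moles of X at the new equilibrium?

R is a pure solid; its activity is 1 regardless of amount, so Q is unaffected — no shift from this change.
At constant volume, adding an inert gas leaves every reacting species' partial pressure unchanged, so Q is unchanged — no shift from this change.
No net shift occurs, so the amount of X is unchanged.

unchanged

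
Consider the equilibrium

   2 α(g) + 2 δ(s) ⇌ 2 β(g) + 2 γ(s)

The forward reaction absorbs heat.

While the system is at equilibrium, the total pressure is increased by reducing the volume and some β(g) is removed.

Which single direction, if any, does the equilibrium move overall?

right

Gas moles: reactants 2, products 2. Δn_gas = 0, so a volume change leaves Q equal to K — no shift from this change.
Removing β (g), a product, drives the reaction to the right.
Only the nonzero effect(s) matter; the net shift is to the right.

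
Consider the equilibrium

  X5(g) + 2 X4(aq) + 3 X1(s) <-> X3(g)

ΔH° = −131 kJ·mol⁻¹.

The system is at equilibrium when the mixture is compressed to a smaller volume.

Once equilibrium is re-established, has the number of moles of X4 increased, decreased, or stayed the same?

unchanged

Gas moles: reactants 1, products 1. Δn_gas = 0, so a volume change leaves Q equal to K — no shift from this change.
No net shift occurs, so the amount of X4 is unchanged.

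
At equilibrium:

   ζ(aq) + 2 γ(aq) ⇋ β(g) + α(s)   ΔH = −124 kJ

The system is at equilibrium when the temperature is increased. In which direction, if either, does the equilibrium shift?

left

The forward reaction is exothermic. Raising T favours the endothermic direction — shift to the left.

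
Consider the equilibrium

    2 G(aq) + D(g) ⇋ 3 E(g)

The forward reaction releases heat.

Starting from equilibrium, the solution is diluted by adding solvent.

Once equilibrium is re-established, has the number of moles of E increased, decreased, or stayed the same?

decreases

Dilution lowers every aqueous concentration by the same factor. Δn_aq = 0 − 2 = -2, so the system shifts toward the side with more dissolved moles — to the left.
The net shift is to the left. E is a product, so its amount decreases.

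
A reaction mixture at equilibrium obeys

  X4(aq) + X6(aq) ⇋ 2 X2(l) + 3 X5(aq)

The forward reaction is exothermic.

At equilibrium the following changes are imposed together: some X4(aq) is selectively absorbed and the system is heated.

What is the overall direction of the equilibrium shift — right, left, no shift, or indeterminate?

left

Removing X4 (aq), a reactant, drives the reaction to the left.
The forward reaction is exothermic. Raising T favours the endothermic direction — shift to the left.
All effects act in the same direction — net shift to the left.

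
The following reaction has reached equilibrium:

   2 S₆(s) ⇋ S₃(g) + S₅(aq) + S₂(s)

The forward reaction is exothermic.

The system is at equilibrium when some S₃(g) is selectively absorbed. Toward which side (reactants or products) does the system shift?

Removing S₃ (g), a product, drives the reaction to the right.

right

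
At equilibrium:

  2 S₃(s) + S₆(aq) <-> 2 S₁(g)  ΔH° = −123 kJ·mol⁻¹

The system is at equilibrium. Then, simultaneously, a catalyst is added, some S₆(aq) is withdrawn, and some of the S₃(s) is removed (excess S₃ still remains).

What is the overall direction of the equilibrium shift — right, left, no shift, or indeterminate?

A catalyst speeds both forward and reverse rates equally; it changes neither Q nor K — no shift from this change.
Removing S₆ (aq), a reactant, drives the reaction to the left.
S₃ is a pure solid; its activity is 1 regardless of amount, so Q is unaffected — no shift from this change.
Only the nonzero effect(s) matter; the net shift is to the left.

left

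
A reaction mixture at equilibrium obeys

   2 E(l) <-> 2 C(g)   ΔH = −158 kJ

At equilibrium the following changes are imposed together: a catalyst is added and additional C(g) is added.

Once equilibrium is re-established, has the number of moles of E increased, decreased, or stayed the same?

increases

A catalyst speeds both forward and reverse rates equally; it changes neither Q nor K — no shift from this change.
Adding C (g), a product, drives the reaction to the left.
The net shift is to the left. E is a reactant, so its amount increases.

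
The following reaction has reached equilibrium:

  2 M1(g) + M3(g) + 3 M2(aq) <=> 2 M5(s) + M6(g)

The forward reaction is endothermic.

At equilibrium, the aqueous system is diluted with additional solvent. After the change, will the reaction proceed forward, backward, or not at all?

Dilution lowers every aqueous concentration by the same factor. Δn_aq = 0 − 3 = -3, so the system shifts toward the side with more dissolved moles — to the left.

left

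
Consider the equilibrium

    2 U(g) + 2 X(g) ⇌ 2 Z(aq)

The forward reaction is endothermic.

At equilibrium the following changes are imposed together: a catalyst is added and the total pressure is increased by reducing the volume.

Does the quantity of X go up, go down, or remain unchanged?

decreases

A catalyst speeds both forward and reverse rates equally; it changes neither Q nor K — no shift from this change.
Gas moles: reactants 4, products 0 (Δn_gas = -4). Compression shifts the system toward the side with fewer moles of gas — to the right.
The net shift is to the right. X is a reactant, so its amount decreases.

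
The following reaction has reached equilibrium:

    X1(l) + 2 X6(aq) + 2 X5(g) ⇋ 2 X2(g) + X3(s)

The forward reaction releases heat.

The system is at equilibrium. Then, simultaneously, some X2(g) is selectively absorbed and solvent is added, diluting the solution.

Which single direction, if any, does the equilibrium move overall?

Removing X2 (g), a product, drives the reaction to the right.
Dilution lowers every aqueous concentration by the same factor. Δn_aq = 0 − 2 = -2, so the system shifts toward the side with more dissolved moles — to the left.
The individual effects push in opposite directions; without quantitative information the net direction cannot be determined.

cannot be determined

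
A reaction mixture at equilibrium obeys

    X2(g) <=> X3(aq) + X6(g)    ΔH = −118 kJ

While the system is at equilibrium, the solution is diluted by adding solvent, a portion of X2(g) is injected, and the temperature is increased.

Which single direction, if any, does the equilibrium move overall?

cannot be determined

Dilution lowers every aqueous concentration by the same factor. Δn_aq = 1 − 0 = +1, so the system shifts toward the side with more dissolved moles — to the right.
Adding X2 (g), a reactant, drives the reaction to the right.
The forward reaction is exothermic. Raising T favours the endothermic direction — shift to the left.
The individual effects push in opposite directions; without quantitative information the net direction cannot be determined.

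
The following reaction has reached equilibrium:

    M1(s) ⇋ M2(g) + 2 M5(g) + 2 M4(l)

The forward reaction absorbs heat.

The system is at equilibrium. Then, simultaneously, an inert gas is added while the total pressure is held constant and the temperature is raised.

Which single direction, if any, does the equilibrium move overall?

right

Adding inert gas at constant total pressure expands the volume and lowers every reacting partial pressure. With Δn_gas = 3 − 0 = +3, Q moves away from K toward the side with fewer gas moles, so the system shifts toward the side with more gas moles — to the right.
The forward reaction is endothermic. Raising T favours the endothermic direction — shift to the right.
All effects act in the same direction — net shift to the right.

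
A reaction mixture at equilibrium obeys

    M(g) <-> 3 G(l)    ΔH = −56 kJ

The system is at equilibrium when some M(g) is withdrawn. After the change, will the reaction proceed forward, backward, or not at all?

left

Removing M (g), a reactant, drives the reaction to the left.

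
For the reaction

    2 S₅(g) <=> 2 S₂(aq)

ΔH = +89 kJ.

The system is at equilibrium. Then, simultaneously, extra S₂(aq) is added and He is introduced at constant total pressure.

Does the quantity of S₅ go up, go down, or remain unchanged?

Adding S₂ (aq), a product, drives the reaction to the left.
Adding inert gas at constant total pressure expands the volume and lowers every reacting partial pressure. With Δn_gas = 0 − 2 = -2, Q moves away from K toward the side with fewer gas moles, so the system shifts toward the side with more gas moles — to the left.
The net shift is to the left. S₅ is a reactant, so its amount increases.

increases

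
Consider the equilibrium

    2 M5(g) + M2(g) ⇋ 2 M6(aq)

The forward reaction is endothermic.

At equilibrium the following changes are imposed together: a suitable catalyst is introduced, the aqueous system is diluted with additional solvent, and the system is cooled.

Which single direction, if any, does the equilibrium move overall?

A catalyst speeds both forward and reverse rates equally; it changes neither Q nor K — no shift from this change.
Dilution lowers every aqueous concentration by the same factor. Δn_aq = 2 − 0 = +2, so the system shifts toward the side with more dissolved moles — to the right.
The forward reaction is endothermic. Lowering T favours the exothermic direction — shift to the left.
The individual effects push in opposite directions; without quantitative information the net direction cannot be determined.

cannot be determined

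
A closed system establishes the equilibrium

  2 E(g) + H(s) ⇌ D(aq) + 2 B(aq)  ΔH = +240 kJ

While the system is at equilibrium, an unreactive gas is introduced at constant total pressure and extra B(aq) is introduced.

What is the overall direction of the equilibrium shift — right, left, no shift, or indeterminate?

left

Adding inert gas at constant total pressure expands the volume and lowers every reacting partial pressure. With Δn_gas = 0 − 2 = -2, Q moves away from K toward the side with fewer gas moles, so the system shifts toward the side with more gas moles — to the left.
Adding B (aq), a product, drives the reaction to the left.
All effects act in the same direction — net shift to the left.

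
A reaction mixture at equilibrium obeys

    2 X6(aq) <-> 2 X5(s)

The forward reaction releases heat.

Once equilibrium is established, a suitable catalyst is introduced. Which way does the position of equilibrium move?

A catalyst speeds both forward and reverse rates equally; it changes neither Q nor K — no shift from this change.

no shift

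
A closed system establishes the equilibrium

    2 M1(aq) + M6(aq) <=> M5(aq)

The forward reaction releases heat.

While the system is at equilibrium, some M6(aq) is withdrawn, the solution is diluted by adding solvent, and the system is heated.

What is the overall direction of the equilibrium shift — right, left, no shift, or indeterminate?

left

Removing M6 (aq), a reactant, drives the reaction to the left.
Dilution lowers every aqueous concentration by the same factor. Δn_aq = 1 − 3 = -2, so the system shifts toward the side with more dissolved moles — to the left.
The forward reaction is exothermic. Raising T favours the endothermic direction — shift to the left.
All effects act in the same direction — net shift to the left.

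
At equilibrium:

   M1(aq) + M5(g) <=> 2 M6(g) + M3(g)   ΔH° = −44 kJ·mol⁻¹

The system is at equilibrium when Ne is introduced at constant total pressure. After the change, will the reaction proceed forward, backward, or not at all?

right

Adding inert gas at constant total pressure expands the volume and lowers every reacting partial pressure. With Δn_gas = 3 − 1 = +2, Q moves away from K toward the side with fewer gas moles, so the system shifts toward the side with more gas moles — to the right.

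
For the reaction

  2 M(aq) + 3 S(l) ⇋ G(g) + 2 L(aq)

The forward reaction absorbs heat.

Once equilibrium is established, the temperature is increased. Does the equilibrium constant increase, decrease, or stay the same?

increases

K depends on temperature via the van 't Hoff relation. The forward reaction is endothermic, so raising T increases K.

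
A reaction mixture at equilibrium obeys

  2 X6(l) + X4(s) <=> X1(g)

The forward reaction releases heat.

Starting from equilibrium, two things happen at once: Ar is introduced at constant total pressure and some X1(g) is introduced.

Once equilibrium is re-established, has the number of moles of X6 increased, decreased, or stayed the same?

Adding inert gas at constant total pressure expands the volume and lowers every reacting partial pressure. With Δn_gas = 1 − 0 = +1, Q moves away from K toward the side with fewer gas moles, so the system shifts toward the side with more gas moles — to the right.
Adding X1 (g), a product, drives the reaction to the left.
The two effects oppose each other, so the net shift — and hence the change in X6 — cannot be determined from the given information.

cannot be determined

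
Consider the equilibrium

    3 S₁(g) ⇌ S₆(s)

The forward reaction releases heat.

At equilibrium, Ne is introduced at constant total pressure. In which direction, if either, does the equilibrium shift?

left

Adding inert gas at constant total pressure expands the volume and lowers every reacting partial pressure. With Δn_gas = 0 − 3 = -3, Q moves away from K toward the side with fewer gas moles, so the system shifts toward the side with more gas moles — to the left.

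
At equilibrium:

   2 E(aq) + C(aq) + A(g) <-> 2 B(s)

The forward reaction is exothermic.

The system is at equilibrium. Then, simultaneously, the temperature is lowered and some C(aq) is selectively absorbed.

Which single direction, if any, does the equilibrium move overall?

The forward reaction is exothermic. Lowering T favours the exothermic direction — shift to the right.
Removing C (aq), a reactant, drives the reaction to the left.
The individual effects push in opposite directions; without quantitative information the net direction cannot be determined.

cannot be determined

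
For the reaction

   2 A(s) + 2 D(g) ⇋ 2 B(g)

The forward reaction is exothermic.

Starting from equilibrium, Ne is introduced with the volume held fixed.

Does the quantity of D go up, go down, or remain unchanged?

At constant volume, adding an inert gas leaves every reacting species' partial pressure unchanged, so Q is unchanged — no shift from this change.
No net shift occurs, so the amount of D is unchanged.

unchanged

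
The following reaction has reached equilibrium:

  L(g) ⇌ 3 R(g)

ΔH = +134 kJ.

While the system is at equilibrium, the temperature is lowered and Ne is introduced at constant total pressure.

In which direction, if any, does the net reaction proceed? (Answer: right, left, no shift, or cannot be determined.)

cannot be determined

The forward reaction is endothermic. Lowering T favours the exothermic direction — shift to the left.
Adding inert gas at constant total pressure expands the volume and lowers every reacting partial pressure. With Δn_gas = 3 − 1 = +2, Q moves away from K toward the side with fewer gas moles, so the system shifts toward the side with more gas moles — to the right.
The individual effects push in opposite directions; without quantitative information the net direction cannot be determined.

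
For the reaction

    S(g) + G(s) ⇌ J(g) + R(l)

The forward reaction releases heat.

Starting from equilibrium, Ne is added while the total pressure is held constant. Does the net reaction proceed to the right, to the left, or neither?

Adding inert gas at constant total pressure expands the volume, scaling every reacting partial pressure by the same factor. Δn_gas = 1 − 1 = 0, so Q is unchanged — no shift.

no shift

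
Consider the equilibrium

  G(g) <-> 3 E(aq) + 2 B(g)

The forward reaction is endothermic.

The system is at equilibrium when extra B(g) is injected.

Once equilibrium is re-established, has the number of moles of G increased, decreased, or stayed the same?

increases

Adding B (g), a product, drives the reaction to the left.
The net shift is to the left. G is a reactant, so its amount increases.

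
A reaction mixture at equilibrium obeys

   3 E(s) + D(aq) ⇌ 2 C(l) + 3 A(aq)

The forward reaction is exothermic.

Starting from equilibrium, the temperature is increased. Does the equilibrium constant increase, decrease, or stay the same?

decreases

K depends on temperature via the van 't Hoff relation. The forward reaction is exothermic, so raising T decreases K.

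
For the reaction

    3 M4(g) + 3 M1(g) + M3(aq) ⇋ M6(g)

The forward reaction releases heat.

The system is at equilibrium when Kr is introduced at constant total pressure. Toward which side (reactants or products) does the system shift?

left

Adding inert gas at constant total pressure expands the volume and lowers every reacting partial pressure. With Δn_gas = 1 − 6 = -5, Q moves away from K toward the side with fewer gas moles, so the system shifts toward the side with more gas moles — to the left.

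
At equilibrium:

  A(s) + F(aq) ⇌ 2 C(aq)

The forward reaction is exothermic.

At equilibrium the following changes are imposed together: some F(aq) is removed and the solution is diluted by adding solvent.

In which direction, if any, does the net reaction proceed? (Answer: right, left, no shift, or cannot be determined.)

Removing F (aq), a reactant, drives the reaction to the left.
Dilution lowers every aqueous concentration by the same factor. Δn_aq = 2 − 1 = +1, so the system shifts toward the side with more dissolved moles — to the right.
The individual effects push in opposite directions; without quantitative information the net direction cannot be determined.

cannot be determined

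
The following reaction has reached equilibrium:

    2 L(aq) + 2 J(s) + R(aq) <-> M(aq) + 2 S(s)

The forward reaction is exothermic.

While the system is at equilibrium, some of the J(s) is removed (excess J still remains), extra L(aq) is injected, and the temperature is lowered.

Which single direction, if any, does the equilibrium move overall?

right

J is a pure solid; its activity is 1 regardless of amount, so Q is unaffected — no shift from this change.
Adding L (aq), a reactant, drives the reaction to the right.
The forward reaction is exothermic. Lowering T favours the exothermic direction — shift to the right.
Only the nonzero effect(s) matter; the net shift is to the right.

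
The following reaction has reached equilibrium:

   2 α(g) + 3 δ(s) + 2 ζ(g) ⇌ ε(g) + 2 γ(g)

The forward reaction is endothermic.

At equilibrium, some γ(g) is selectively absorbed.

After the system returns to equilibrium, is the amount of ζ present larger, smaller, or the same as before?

Removing γ (g), a product, drives the reaction to the right.
The net shift is to the right. ζ is a reactant, so its amount decreases.

decreases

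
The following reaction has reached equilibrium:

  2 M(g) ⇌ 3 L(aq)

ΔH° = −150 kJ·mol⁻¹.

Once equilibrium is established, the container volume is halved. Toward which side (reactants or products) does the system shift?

Gas moles: reactants 2, products 0 (Δn_gas = -2). Compression shifts the system toward the side with fewer moles of gas — to the right.

right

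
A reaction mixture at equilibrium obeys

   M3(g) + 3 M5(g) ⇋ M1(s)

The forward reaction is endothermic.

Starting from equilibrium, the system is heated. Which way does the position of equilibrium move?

right

The forward reaction is endothermic. Raising T favours the endothermic direction — shift to the right.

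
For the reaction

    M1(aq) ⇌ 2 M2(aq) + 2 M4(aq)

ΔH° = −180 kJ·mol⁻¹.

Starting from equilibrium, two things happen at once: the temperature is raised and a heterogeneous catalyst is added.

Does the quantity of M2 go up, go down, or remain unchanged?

decreases

The forward reaction is exothermic. Raising T favours the endothermic direction — shift to the left.
A catalyst speeds both forward and reverse rates equally; it changes neither Q nor K — no shift from this change.
The net shift is to the left. M2 is a product, so its amount decreases.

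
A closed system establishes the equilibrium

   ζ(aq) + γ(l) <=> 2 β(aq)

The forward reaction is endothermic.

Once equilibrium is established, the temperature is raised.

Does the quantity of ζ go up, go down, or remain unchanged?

decreases

The forward reaction is endothermic. Raising T favours the endothermic direction — shift to the right.
The net shift is to the right. ζ is a reactant, so its amount decreases.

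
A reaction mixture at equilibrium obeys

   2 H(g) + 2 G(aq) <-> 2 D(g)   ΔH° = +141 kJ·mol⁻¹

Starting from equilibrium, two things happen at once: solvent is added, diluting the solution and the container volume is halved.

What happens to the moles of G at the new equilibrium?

increases

Dilution lowers every aqueous concentration by the same factor. Δn_aq = 0 − 2 = -2, so the system shifts toward the side with more dissolved moles — to the left.
Gas moles: reactants 2, products 2. Δn_gas = 0, so a volume change leaves Q equal to K — no shift from this change.
The net shift is to the left. G is a reactant, so its amount increases.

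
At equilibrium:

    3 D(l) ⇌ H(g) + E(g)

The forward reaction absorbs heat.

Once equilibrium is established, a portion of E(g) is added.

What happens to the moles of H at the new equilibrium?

decreases

Adding E (g), a product, drives the reaction to the left.
The net shift is to the left. H is a product, so its amount decreases.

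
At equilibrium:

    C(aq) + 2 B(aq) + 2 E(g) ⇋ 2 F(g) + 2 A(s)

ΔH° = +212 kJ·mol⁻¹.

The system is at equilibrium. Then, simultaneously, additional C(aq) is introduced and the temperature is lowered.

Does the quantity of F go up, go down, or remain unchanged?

Adding C (aq), a reactant, drives the reaction to the right.
The forward reaction is endothermic. Lowering T favours the exothermic direction — shift to the left.
The two effects oppose each other, so the net shift — and hence the change in F — cannot be determined from the given information.

cannot be determined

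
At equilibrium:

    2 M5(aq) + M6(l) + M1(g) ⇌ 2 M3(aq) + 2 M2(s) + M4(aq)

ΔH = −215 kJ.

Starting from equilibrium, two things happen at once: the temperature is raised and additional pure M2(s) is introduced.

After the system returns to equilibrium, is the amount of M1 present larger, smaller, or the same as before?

increases

The forward reaction is exothermic. Raising T favours the endothermic direction — shift to the left.
M2 is a pure solid; its activity is 1 regardless of amount, so Q is unaffected — no shift from this change.
The net shift is to the left. M1 is a reactant, so its amount increases.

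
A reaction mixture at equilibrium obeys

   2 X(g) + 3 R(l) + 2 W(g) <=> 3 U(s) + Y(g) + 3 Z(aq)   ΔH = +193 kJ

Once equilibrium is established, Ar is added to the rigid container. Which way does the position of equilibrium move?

no shift

At constant volume, adding an inert gas leaves every reacting species' partial pressure unchanged, so Q is unchanged — no shift from this change.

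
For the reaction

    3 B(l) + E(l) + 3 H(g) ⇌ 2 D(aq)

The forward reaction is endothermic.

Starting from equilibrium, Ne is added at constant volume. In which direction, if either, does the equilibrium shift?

At constant volume, adding an inert gas leaves every reacting species' partial pressure unchanged, so Q is unchanged — no shift from this change.

no shift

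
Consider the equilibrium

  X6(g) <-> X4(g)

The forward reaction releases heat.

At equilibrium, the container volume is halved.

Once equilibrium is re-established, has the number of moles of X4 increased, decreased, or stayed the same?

unchanged

Gas moles: reactants 1, products 1. Δn_gas = 0, so a volume change leaves Q equal to K — no shift from this change.
No net shift occurs, so the amount of X4 is unchanged.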